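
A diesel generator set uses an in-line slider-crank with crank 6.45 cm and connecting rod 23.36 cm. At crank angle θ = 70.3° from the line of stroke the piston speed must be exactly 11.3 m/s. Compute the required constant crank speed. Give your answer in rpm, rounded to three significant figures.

1620

For an in-line slider-crank, |v_piston| = rω|sinθ|·[1 + r cosθ/√(L² − r² sin²θ)].
With r = 0.0645 m, L = 0.2336 m, θ = 70.3°: the bracketed kinematic factor |dx/dθ| = 0.066578 m.
ω = v/|dx/dθ| = 11.3/0.066578 = 169.73 rad/s.
N = 60ω/(2π) = 1620.8 rpm.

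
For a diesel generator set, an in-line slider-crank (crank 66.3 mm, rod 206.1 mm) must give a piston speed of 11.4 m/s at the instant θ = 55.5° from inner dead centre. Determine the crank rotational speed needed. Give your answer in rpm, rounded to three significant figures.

For an in-line slider-crank, |v_piston| = rω|sinθ|·[1 + r cosθ/√(L² − r² sin²θ)].
With r = 0.0663 m, L = 0.2061 m, θ = 55.5°: the bracketed kinematic factor |dx/dθ| = 0.064965 m.
ω = v/|dx/dθ| = 11.4/0.064965 = 175.48 rad/s.
N = 60ω/(2π) = 1675.7 rpm.

1680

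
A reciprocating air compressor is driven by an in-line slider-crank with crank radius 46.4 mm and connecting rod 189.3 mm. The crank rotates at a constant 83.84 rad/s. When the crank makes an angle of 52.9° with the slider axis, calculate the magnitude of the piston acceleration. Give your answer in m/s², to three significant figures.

176

ω = 83.84 rad/s
x(θ) = r cosθ + √(L² − r² sin²θ); with ω constant, a = ω²·d²x/dθ².
d²x/dθ² = −r cosθ − r²(cos2θ)/√u − r⁴ sin²2θ/(4u^{3/2}),  u = L² − r² sin²θ = 0.0344649 m².
Substituting r = 0.0464 m, L = 0.1893 m, θ = 52.9°: d²x/dθ² = -0.024999 m.
a = ω²·d²x/dθ² = (83.84)²·(-0.024999) = -175.72 m/s²;  |a| = 175.72 m/s².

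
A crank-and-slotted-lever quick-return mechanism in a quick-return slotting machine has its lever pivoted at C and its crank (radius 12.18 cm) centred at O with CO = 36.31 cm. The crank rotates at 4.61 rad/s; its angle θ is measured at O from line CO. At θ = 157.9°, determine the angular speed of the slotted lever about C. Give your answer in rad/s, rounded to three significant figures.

ω = 4.61 rad/s
Crank pin A relative to C: A = (d + r cosθ, r sinθ); lever angle φ = atan2(r sinθ, d + r cosθ).
Differentiating tanφ: φ̇ = rω(d cosθ + r)/(d² + r² + 2dr cosθ).
d² + r² + 2dr cosθ = |CA|² = 0.0647243 m²;  d cosθ + r = -0.21462 m.
|ω_lever| = |0.1218·4.61·-0.21462| / 0.0647243 = 1.8619 rad/s.

1.86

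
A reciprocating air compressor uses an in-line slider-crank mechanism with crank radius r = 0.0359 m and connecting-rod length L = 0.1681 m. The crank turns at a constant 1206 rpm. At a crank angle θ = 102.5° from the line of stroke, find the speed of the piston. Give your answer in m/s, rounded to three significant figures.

4.22

ω = 2π·1206/60 = 126.3 rad/s
For an in-line slider-crank, x = r cosθ + √(L² − r² sin²θ), so v = −rω sinθ·[1 + r cosθ/√(L² − r² sin²θ)].
With r = 0.0359 m, L = 0.1681 m, θ = 102.5°: √(L² − r² sin²θ) = 0.16441 m.
v = −0.0359·126.3·0.97630·[1 + 0.0359·-0.21644/0.16441] = -4.2172 m/s.
|v| = 4.2172 m/s.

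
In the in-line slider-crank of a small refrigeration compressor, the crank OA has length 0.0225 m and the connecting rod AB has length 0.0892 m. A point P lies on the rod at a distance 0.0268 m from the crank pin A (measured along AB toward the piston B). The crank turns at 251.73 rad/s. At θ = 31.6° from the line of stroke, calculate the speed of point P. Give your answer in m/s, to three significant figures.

4.62

ω = 251.7 rad/s.  Crank-pin speed |V_A| = rω = 5.6639 m/s, perpendicular to OA.
Rod angle: sinφ = −(r/L) sinθ ⇒ φ = -7.595°; ω_rod = −rω cosθ/√(L²−r²sin²θ) = -54.561 rad/s.
V_P = V_A + ω_rod × AP, with AP = 0.0268 m along the rod.
Components: V_Px = −rω sinθ − a·ω_rod·sinφ = -3.1611 m/s;  V_Py = rω cosθ + a·ω_rod·cosφ = +3.3747 m/s.
|V_P| = √(V_Px² + V_Py²) = 4.624 m/s.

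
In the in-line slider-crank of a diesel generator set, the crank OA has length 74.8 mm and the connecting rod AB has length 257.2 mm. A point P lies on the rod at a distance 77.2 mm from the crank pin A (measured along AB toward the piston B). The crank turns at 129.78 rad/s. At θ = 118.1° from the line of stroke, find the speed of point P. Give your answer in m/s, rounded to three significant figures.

8.80

ω = 129.8 rad/s.  Crank-pin speed |V_A| = rω = 9.7075 m/s, perpendicular to OA.
Rod angle: sinφ = −(r/L) sinθ ⇒ φ = -14.865°; ω_rod = −rω cosθ/√(L²−r²sin²θ) = +18.393 rad/s.
V_P = V_A + ω_rod × AP, with AP = 0.0772 m along the rod.
Components: V_Px = −rω sinθ − a·ω_rod·sinφ = -8.199 m/s;  V_Py = rω cosθ + a·ω_rod·cosφ = -3.1999 m/s.
|V_P| = √(V_Px² + V_Py²) = 8.8013 m/s.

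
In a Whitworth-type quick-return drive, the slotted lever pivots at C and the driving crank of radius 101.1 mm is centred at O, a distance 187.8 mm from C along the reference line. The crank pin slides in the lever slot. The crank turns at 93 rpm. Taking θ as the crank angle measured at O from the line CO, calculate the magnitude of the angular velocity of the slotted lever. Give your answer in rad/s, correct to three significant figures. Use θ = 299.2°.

ω = 9.739 rad/s (from 93 rpm).
Crank pin A relative to C: A = (d + r cosθ, r sinθ); lever angle φ = atan2(r sinθ, d + r cosθ).
Differentiating tanφ: φ̇ = rω(d cosθ + r)/(d² + r² + 2dr cosθ).
d² + r² + 2dr cosθ = |CA|² = 0.0640156 m²;  d cosθ + r = +0.19272 m.
|ω_lever| = |0.1011·9.739·+0.19272| / 0.0640156 = 2.9642 rad/s.

2.96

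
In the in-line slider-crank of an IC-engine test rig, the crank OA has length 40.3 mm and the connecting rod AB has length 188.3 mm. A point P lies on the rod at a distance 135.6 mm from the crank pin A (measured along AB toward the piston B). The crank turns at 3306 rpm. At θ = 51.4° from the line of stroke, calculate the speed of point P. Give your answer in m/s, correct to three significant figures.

ω = 346.2 rad/s.  Crank-pin speed |V_A| = rω = 13.952 m/s, perpendicular to OA.
Rod angle: sinφ = −(r/L) sinθ ⇒ φ = -9.629°; ω_rod = −rω cosθ/√(L²−r²sin²θ) = -46.887 rad/s.
V_P = V_A + ω_rod × AP, with AP = 0.1356 m along the rod.
Components: V_Px = −rω sinθ − a·ω_rod·sinφ = -11.967 m/s;  V_Py = rω cosθ + a·ω_rod·cosφ = +2.4361 m/s.
|V_P| = √(V_Px² + V_Py²) = 12.213 m/s.

12.2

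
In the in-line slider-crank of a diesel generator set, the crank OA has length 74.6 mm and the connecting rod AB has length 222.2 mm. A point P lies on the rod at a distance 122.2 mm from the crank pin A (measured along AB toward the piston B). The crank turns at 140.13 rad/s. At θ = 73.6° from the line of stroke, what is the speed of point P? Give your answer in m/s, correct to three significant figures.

10.7

ω = 140.1 rad/s.  Crank-pin speed |V_A| = rω = 10.454 m/s, perpendicular to OA.
Rod angle: sinφ = −(r/L) sinθ ⇒ φ = -18.788°; ω_rod = −rω cosθ/√(L²−r²sin²θ) = -14.031 rad/s.
V_P = V_A + ω_rod × AP, with AP = 0.1222 m along the rod.
Components: V_Px = −rω sinθ − a·ω_rod·sinφ = -10.581 m/s;  V_Py = rω cosθ + a·ω_rod·cosφ = +1.3283 m/s.
|V_P| = √(V_Px² + V_Py²) = 10.664 m/s.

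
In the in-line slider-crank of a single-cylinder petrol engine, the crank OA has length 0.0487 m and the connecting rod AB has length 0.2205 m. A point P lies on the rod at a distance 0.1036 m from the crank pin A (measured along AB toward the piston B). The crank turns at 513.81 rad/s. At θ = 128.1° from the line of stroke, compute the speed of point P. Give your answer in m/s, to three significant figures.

20.1

ω = 513.8 rad/s.  Crank-pin speed |V_A| = rω = 25.023 m/s, perpendicular to OA.
Rod angle: sinφ = −(r/L) sinθ ⇒ φ = -10.009°; ω_rod = −rω cosθ/√(L²−r²sin²θ) = +71.104 rad/s.
V_P = V_A + ω_rod × AP, with AP = 0.1036 m along the rod.
Components: V_Px = −rω sinθ − a·ω_rod·sinφ = -18.411 m/s;  V_Py = rω cosθ + a·ω_rod·cosφ = -8.1855 m/s.
|V_P| = √(V_Px² + V_Py²) = 20.148 m/s.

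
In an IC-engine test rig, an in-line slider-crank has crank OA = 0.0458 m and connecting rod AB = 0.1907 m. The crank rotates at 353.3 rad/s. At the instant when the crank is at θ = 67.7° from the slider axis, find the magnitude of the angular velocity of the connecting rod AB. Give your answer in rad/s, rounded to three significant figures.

ω = 353.3 rad/s
The rod makes angle φ with the slider axis where L sinφ = r sinθ; differentiating, L cosφ·φ̇ = r ω cosθ.
L cosφ = √(L² − r² sin²θ) = 0.18593 m.
|ω_rod| = r ω |cosθ| / √(L² − r² sin²θ) = 0.0458·353.3·0.37946/0.18593 = 33.023 rad/s.

33.0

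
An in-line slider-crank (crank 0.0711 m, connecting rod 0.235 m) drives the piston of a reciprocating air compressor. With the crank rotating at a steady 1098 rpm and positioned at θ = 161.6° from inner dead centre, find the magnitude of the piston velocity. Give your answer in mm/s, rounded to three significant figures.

ω = 2π·1098/60 = 115 rad/s
For an in-line slider-crank, x = r cosθ + √(L² − r² sin²θ), so v = −rω sinθ·[1 + r cosθ/√(L² − r² sin²θ)].
With r = 0.0711 m, L = 0.235 m, θ = 161.6°: √(L² − r² sin²θ) = 0.23393 m.
v = −0.0711·115·0.31565·[1 + 0.0711·-0.94888/0.23393] = -1.8363 m/s.
|v| = 1.8363 m/s = 1836.3 mm/s.

1840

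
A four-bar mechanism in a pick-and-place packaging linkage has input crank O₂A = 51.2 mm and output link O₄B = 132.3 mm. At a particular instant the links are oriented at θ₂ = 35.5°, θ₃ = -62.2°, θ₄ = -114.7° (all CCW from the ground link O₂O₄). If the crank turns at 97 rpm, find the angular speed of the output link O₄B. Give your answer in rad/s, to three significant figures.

ω₂ = 10.16 rad/s (from 97 rpm).
Differentiating the loop-closure r₂e^{iθ₂}+r₃e^{iθ₃}=r₁+r₄e^{iθ₄} gives r₂ω₂e^{iθ₂}+r₃ω₃e^{iθ₃}=r₄ω₄e^{iθ₄}.
Eliminating the other unknown: ω₄ = r₂ω₂ sin(θ₂−θ₃) / [r₄ sin(θ₄−θ₃)].
Numerator sine = +0.99098; denominator sine = -0.79335.
Result = 0.0512·10.16·(+0.99098) / (0.1323·(-0.79335)) = -4.9103 rad/s; magnitude 4.9103 rad/s.

4.91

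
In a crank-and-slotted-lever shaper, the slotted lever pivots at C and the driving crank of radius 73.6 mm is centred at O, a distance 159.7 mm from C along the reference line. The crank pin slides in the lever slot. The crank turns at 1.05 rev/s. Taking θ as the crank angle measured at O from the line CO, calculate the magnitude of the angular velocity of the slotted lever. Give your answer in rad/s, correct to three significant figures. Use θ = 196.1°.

4.65

ω = 6.597 rad/s (from 1.05 rev/s).
Crank pin A relative to C: A = (d + r cosθ, r sinθ); lever angle φ = atan2(r sinθ, d + r cosθ).
Differentiating tanφ: φ̇ = rω(d cosθ + r)/(d² + r² + 2dr cosθ).
d² + r² + 2dr cosθ = |CA|² = 0.00833521 m²;  d cosθ + r = -0.079836 m.
|ω_lever| = |0.0736·6.597·-0.079836| / 0.00833521 = 4.6508 rad/s.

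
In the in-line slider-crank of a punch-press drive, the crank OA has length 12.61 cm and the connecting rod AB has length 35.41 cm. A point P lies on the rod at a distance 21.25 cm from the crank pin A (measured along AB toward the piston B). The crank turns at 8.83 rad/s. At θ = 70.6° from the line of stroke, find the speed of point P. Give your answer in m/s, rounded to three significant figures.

ω = 8.83 rad/s.  Crank-pin speed |V_A| = rω = 1.1135 m/s, perpendicular to OA.
Rod angle: sinφ = −(r/L) sinθ ⇒ φ = -19.627°; ω_rod = −rω cosθ/√(L²−r²sin²θ) = -1.1089 rad/s.
V_P = V_A + ω_rod × AP, with AP = 0.2125 m along the rod.
Components: V_Px = −rω sinθ − a·ω_rod·sinφ = -1.1294 m/s;  V_Py = rω cosθ + a·ω_rod·cosφ = +0.1479 m/s.
|V_P| = √(V_Px² + V_Py²) = 1.139 m/s.

1.14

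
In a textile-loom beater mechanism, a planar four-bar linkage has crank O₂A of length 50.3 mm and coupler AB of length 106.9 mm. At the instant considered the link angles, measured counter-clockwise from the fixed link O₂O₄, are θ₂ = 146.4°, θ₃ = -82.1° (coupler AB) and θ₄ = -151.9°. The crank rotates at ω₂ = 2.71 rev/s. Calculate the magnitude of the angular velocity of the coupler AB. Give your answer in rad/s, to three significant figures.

7.52

ω₂ = 17.03 rad/s (from 2.71 rev/s).
Differentiating the loop-closure r₂e^{iθ₂}+r₃e^{iθ₃}=r₁+r₄e^{iθ₄} gives r₂ω₂e^{iθ₂}+r₃ω₃e^{iθ₃}=r₄ω₄e^{iθ₄}.
Eliminating the other unknown: ω₃ = r₂ω₂ sin(θ₄−θ₂) / [r₃ sin(θ₃−θ₄)].
Numerator sine = +0.88048; denominator sine = +0.93849.
Result = 0.0503·17.03·(+0.88048) / (0.1069·(+0.93849)) = +7.5167 rad/s; magnitude 7.5167 rad/s.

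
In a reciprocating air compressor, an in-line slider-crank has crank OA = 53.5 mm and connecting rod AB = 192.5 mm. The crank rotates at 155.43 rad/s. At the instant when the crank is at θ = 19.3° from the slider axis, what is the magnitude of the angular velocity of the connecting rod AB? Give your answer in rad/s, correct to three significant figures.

40.9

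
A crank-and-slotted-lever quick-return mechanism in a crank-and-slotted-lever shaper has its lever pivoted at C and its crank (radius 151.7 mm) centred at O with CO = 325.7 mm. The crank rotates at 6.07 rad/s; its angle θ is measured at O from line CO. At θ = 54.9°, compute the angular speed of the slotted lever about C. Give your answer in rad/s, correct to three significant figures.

1.68

ω = 6.07 rad/s
Crank pin A relative to C: A = (d + r cosθ, r sinθ); lever angle φ = atan2(r sinθ, d + r cosθ).
Differentiating tanφ: φ̇ = rω(d cosθ + r)/(d² + r² + 2dr cosθ).
d² + r² + 2dr cosθ = |CA|² = 0.185914 m²;  d cosθ + r = +0.33898 m.
|ω_lever| = |0.1517·6.07·+0.33898| / 0.185914 = 1.6789 rad/s.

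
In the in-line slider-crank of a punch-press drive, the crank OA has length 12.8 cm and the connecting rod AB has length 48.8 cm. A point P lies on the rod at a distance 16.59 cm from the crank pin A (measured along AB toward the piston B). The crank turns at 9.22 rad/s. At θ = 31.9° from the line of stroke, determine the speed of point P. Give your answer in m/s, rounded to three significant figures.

ω = 9.22 rad/s.  Crank-pin speed |V_A| = rω = 1.1802 m/s, perpendicular to OA.
Rod angle: sinφ = −(r/L) sinθ ⇒ φ = -7.967°; ω_rod = −rω cosθ/√(L²−r²sin²θ) = -2.0731 rad/s.
V_P = V_A + ω_rod × AP, with AP = 0.1659 m along the rod.
Components: V_Px = −rω sinθ − a·ω_rod·sinφ = -0.67131 m/s;  V_Py = rω cosθ + a·ω_rod·cosφ = +0.66131 m/s.
|V_P| = √(V_Px² + V_Py²) = 0.94233 m/s.

0.942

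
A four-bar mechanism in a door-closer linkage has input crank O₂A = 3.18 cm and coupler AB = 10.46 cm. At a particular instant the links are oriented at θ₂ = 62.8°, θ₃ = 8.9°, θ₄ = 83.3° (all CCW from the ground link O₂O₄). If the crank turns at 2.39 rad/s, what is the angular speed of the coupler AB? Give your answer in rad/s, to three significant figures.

0.264

ω₂ = 2.39 rad/s
Differentiating the loop-closure r₂e^{iθ₂}+r₃e^{iθ₃}=r₁+r₄e^{iθ₄} gives r₂ω₂e^{iθ₂}+r₃ω₃e^{iθ₃}=r₄ω₄e^{iθ₄}.
Eliminating the other unknown: ω₃ = r₂ω₂ sin(θ₄−θ₂) / [r₃ sin(θ₃−θ₄)].
Numerator sine = +0.35021; denominator sine = -0.96316.
Result = 0.0318·2.39·(+0.35021) / (0.1046·(-0.96316)) = -0.26419 rad/s; magnitude 0.26419 rad/s.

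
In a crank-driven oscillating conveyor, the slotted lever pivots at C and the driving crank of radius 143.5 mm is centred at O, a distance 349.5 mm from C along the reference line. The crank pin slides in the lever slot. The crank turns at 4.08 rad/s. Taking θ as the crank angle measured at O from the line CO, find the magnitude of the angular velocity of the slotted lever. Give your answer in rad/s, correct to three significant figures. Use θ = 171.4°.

ω = 4.08 rad/s
Crank pin A relative to C: A = (d + r cosθ, r sinθ); lever angle φ = atan2(r sinθ, d + r cosθ).
Differentiating tanφ: φ̇ = rω(d cosθ + r)/(d² + r² + 2dr cosθ).
d² + r² + 2dr cosθ = |CA|² = 0.0435638 m²;  d cosθ + r = -0.20207 m.
|ω_lever| = |0.1435·4.08·-0.20207| / 0.0435638 = 2.7157 rad/s.

2.72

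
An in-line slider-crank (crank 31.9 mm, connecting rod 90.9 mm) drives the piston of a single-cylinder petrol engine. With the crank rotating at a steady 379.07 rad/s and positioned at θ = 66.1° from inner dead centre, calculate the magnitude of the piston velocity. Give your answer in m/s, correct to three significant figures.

ω = 379.1 rad/s
For an in-line slider-crank, x = r cosθ + √(L² − r² sin²θ), so v = −rω sinθ·[1 + r cosθ/√(L² − r² sin²θ)].
With r = 0.0319 m, L = 0.0909 m, θ = 66.1°: √(L² − r² sin²θ) = 0.086094 m.
v = −0.0319·379.1·0.91425·[1 + 0.0319·0.40514/0.086094] = -12.715 m/s.
|v| = 12.715 m/s.

12.7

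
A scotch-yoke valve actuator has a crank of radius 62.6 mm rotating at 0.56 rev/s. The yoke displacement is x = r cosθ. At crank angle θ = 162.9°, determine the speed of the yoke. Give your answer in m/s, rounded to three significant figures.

ω = 3.519 rad/s (from 0.56 rev/s).
x = r cosθ ⇒ ẋ = −rω sinθ.
|v| = rω|sinθ| = 0.0626·3.519·|sin 162.9°| = 0.064766 m/s.

0.0648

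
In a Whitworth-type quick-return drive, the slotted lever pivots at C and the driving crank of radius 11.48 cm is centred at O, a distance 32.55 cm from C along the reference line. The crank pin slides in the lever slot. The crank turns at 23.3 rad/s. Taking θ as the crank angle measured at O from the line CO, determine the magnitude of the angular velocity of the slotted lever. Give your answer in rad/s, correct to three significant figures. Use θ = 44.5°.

ω = 23.3 rad/s
Crank pin A relative to C: A = (d + r cosθ, r sinθ); lever angle φ = atan2(r sinθ, d + r cosθ).
Differentiating tanφ: φ̇ = rω(d cosθ + r)/(d² + r² + 2dr cosθ).
d² + r² + 2dr cosθ = |CA|² = 0.172434 m²;  d cosθ + r = +0.34696 m.
|ω_lever| = |0.1148·23.3·+0.34696| / 0.172434 = 5.3822 rad/s.

5.38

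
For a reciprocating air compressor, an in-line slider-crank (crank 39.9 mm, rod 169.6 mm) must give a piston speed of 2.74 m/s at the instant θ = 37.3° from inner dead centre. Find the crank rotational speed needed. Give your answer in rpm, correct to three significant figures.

910

For an in-line slider-crank, |v_piston| = rω|sinθ|·[1 + r cosθ/√(L² − r² sin²θ)].
With r = 0.0399 m, L = 0.1696 m, θ = 37.3°: the bracketed kinematic factor |dx/dθ| = 0.028751 m.
ω = v/|dx/dθ| = 2.74/0.028751 = 95.303 rad/s.
N = 60ω/(2π) = 910.07 rpm.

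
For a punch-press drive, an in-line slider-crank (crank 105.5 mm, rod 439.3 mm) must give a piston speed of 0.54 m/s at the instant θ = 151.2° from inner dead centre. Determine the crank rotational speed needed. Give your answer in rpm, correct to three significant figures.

For an in-line slider-crank, |v_piston| = rω|sinθ|·[1 + r cosθ/√(L² − r² sin²θ)].
With r = 0.1055 m, L = 0.4393 m, θ = 151.2°: the bracketed kinematic factor |dx/dθ| = 0.040057 m.
ω = v/|dx/dθ| = 0.54/0.040057 = 13.481 rad/s.
N = 60ω/(2π) = 128.73 rpm.

129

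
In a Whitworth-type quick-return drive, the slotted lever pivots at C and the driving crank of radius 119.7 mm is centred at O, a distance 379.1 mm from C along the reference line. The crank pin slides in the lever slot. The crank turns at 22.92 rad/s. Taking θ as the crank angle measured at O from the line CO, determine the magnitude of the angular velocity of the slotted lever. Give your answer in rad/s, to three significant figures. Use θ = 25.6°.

5.28

ω = 22.92 rad/s
Crank pin A relative to C: A = (d + r cosθ, r sinθ); lever angle φ = atan2(r sinθ, d + r cosθ).
Differentiating tanφ: φ̇ = rω(d cosθ + r)/(d² + r² + 2dr cosθ).
d² + r² + 2dr cosθ = |CA|² = 0.239892 m²;  d cosθ + r = +0.46158 m.
|ω_lever| = |0.1197·22.92·+0.46158| / 0.239892 = 5.2789 rad/s.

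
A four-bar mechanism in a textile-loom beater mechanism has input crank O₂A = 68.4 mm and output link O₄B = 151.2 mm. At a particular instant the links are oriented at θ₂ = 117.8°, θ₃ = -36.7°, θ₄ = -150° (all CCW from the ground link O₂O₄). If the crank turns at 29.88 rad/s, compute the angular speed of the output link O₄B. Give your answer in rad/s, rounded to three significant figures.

6.34

ω₂ = 29.88 rad/s
Differentiating the loop-closure r₂e^{iθ₂}+r₃e^{iθ₃}=r₁+r₄e^{iθ₄} gives r₂ω₂e^{iθ₂}+r₃ω₃e^{iθ₃}=r₄ω₄e^{iθ₄}.
Eliminating the other unknown: ω₄ = r₂ω₂ sin(θ₂−θ₃) / [r₄ sin(θ₄−θ₃)].
Numerator sine = +0.43051; denominator sine = -0.91845.
Result = 0.0684·29.88·(+0.43051) / (0.1512·(-0.91845)) = -6.336 rad/s; magnitude 6.336 rad/s.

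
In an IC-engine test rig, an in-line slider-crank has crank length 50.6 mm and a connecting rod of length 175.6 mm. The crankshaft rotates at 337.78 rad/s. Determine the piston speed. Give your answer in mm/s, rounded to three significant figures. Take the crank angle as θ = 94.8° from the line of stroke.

ω = 337.8 rad/s
For an in-line slider-crank, x = r cosθ + √(L² − r² sin²θ), so v = −rω sinθ·[1 + r cosθ/√(L² − r² sin²θ)].
With r = 0.0506 m, L = 0.1756 m, θ = 94.8°: √(L² − r² sin²θ) = 0.16821 m.
v = −0.0506·337.8·0.99649·[1 + 0.0506·-0.08368/0.16821] = -16.603 m/s.
|v| = 16.603 m/s = 16603 mm/s.

16600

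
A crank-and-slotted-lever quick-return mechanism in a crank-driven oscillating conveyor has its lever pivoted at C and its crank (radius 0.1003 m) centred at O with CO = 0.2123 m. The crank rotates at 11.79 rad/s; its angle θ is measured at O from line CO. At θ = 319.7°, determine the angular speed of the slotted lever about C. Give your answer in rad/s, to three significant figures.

ω = 11.79 rad/s
Crank pin A relative to C: A = (d + r cosθ, r sinθ); lever angle φ = atan2(r sinθ, d + r cosθ).
Differentiating tanφ: φ̇ = rω(d cosθ + r)/(d² + r² + 2dr cosθ).
d² + r² + 2dr cosθ = |CA|² = 0.0876114 m²;  d cosθ + r = +0.26221 m.
|ω_lever| = |0.1003·11.79·+0.26221| / 0.0876114 = 3.5392 rad/s.

3.54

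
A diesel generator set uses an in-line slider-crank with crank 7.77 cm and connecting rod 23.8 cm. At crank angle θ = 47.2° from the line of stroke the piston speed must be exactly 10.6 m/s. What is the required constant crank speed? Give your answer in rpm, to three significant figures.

For an in-line slider-crank, |v_piston| = rω|sinθ|·[1 + r cosθ/√(L² − r² sin²θ)].
With r = 0.0777 m, L = 0.238 m, θ = 47.2°: the bracketed kinematic factor |dx/dθ| = 0.070036 m.
ω = v/|dx/dθ| = 10.6/0.070036 = 151.35 rad/s.
N = 60ω/(2π) = 1445.3 rpm.

1450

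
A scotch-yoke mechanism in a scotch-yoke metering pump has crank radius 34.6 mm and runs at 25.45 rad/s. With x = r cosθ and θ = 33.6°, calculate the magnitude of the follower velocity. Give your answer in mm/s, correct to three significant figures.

487

ω = 25.45 rad/s
x = r cosθ ⇒ ẋ = −rω sinθ.
|v| = rω|sinθ| = 0.0346·25.45·|sin 33.6°| = 0.4873 m/s = 487.3 mm/s.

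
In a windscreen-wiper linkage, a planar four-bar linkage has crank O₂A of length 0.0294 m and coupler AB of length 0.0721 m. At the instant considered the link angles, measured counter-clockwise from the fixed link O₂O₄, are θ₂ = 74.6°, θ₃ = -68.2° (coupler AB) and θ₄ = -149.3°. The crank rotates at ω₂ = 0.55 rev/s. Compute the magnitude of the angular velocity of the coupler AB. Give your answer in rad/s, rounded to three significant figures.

0.989

ω₂ = 3.456 rad/s (from 0.55 rev/s).
Differentiating the loop-closure r₂e^{iθ₂}+r₃e^{iθ₃}=r₁+r₄e^{iθ₄} gives r₂ω₂e^{iθ₂}+r₃ω₃e^{iθ₃}=r₄ω₄e^{iθ₄}.
Eliminating the other unknown: ω₃ = r₂ω₂ sin(θ₄−θ₂) / [r₃ sin(θ₃−θ₄)].
Numerator sine = +0.69340; denominator sine = +0.98796.
Result = 0.0294·3.456·(+0.69340) / (0.0721·(+0.98796)) = +0.98901 rad/s; magnitude 0.98901 rad/s.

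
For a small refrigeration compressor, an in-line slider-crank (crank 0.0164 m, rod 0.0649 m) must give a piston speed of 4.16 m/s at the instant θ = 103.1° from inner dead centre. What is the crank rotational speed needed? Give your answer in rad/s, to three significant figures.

277

For an in-line slider-crank, |v_piston| = rω|sinθ|·[1 + r cosθ/√(L² − r² sin²θ)].
With r = 0.0164 m, L = 0.0649 m, θ = 103.1°: the bracketed kinematic factor |dx/dθ| = 0.015029 m.
ω = v/|dx/dθ| = 4.16/0.015029 = 276.79 rad/s.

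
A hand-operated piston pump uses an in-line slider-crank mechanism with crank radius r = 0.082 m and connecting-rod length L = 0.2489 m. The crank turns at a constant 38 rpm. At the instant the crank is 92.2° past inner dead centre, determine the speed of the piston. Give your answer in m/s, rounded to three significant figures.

ω = 2π·38/60 = 3.979 rad/s
For an in-line slider-crank, x = r cosθ + √(L² − r² sin²θ), so v = −rω sinθ·[1 + r cosθ/√(L² − r² sin²θ)].
With r = 0.082 m, L = 0.2489 m, θ = 92.2°: √(L² − r² sin²θ) = 0.23503 m.
v = −0.082·3.979·0.99926·[1 + 0.082·-0.03839/0.23503] = -0.3217 m/s.
|v| = 0.3217 m/s.

0.322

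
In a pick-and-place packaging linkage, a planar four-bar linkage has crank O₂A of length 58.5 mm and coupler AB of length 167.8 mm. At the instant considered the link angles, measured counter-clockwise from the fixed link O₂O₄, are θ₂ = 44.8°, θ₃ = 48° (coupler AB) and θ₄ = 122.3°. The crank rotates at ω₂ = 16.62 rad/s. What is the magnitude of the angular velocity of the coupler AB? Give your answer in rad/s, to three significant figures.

5.88

ω₂ = 16.62 rad/s
Differentiating the loop-closure r₂e^{iθ₂}+r₃e^{iθ₃}=r₁+r₄e^{iθ₄} gives r₂ω₂e^{iθ₂}+r₃ω₃e^{iθ₃}=r₄ω₄e^{iθ₄}.
Eliminating the other unknown: ω₃ = r₂ω₂ sin(θ₄−θ₂) / [r₃ sin(θ₃−θ₄)].
Numerator sine = +0.97630; denominator sine = -0.96269.
Result = 0.0585·16.62·(+0.97630) / (0.1678·(-0.96269)) = -5.8761 rad/s; magnitude 5.8761 rad/s.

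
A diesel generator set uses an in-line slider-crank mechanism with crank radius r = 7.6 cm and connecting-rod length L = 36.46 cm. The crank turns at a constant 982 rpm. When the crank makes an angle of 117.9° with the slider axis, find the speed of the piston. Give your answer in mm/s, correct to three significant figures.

6220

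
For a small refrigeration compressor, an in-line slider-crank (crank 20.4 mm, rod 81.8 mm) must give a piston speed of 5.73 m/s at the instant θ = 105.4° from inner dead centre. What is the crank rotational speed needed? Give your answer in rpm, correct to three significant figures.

2990

For an in-line slider-crank, |v_piston| = rω|sinθ|·[1 + r cosθ/√(L² − r² sin²θ)].
With r = 0.0204 m, L = 0.0818 m, θ = 105.4°: the bracketed kinematic factor |dx/dθ| = 0.018326 m.
ω = v/|dx/dθ| = 5.73/0.018326 = 312.68 rad/s.
N = 60ω/(2π) = 2985.8 rpm.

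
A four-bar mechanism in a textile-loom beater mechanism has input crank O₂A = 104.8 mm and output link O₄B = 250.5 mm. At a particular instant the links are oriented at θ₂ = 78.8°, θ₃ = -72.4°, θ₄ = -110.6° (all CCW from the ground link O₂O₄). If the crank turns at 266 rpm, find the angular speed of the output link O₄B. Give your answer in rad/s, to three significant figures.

9.08

ω₂ = 27.86 rad/s (from 266 rpm).
Differentiating the loop-closure r₂e^{iθ₂}+r₃e^{iθ₃}=r₁+r₄e^{iθ₄} gives r₂ω₂e^{iθ₂}+r₃ω₃e^{iθ₃}=r₄ω₄e^{iθ₄}.
Eliminating the other unknown: ω₄ = r₂ω₂ sin(θ₂−θ₃) / [r₄ sin(θ₄−θ₃)].
Numerator sine = +0.48175; denominator sine = -0.61841.
Result = 0.1048·27.86·(+0.48175) / (0.2505·(-0.61841)) = -9.0785 rad/s; magnitude 9.0785 rad/s.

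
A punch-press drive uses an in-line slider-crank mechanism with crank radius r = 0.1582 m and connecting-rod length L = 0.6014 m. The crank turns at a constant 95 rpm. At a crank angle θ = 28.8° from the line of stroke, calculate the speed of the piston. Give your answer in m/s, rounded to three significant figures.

0.934

ω = 2π·95/60 = 9.948 rad/s
For an in-line slider-crank, x = r cosθ + √(L² − r² sin²θ), so v = −rω sinθ·[1 + r cosθ/√(L² − r² sin²θ)].
With r = 0.1582 m, L = 0.6014 m, θ = 28.8°: √(L² − r² sin²θ) = 0.59655 m.
v = −0.1582·9.948·0.48175·[1 + 0.1582·0.87631/0.59655] = -0.9344 m/s.
|v| = 0.9344 m/s.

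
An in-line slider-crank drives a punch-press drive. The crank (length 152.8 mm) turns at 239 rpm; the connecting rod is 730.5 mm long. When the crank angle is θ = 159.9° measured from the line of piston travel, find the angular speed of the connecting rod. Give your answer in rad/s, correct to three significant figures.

ω = 25.03 rad/s (converted from 239 rpm).
The rod makes angle φ with the slider axis where L sinφ = r sinθ; differentiating, L cosφ·φ̇ = r ω cosθ.
L cosφ = √(L² − r² sin²θ) = 0.72861 m.
|ω_rod| = r ω |cosθ| / √(L² − r² sin²θ) = 0.1528·25.03·0.93909/0.72861 = 4.9291 rad/s.

4.93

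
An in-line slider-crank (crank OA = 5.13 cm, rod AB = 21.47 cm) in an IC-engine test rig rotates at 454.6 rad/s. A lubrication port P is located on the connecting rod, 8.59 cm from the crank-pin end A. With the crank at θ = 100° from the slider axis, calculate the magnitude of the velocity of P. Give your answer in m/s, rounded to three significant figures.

ω = 454.6 rad/s.  Crank-pin speed |V_A| = rω = 23.321 m/s, perpendicular to OA.
Rod angle: sinφ = −(r/L) sinθ ⇒ φ = -13.610°; ω_rod = −rω cosθ/√(L²−r²sin²θ) = +19.407 rad/s.
V_P = V_A + ω_rod × AP, with AP = 0.0859 m along the rod.
Components: V_Px = −rω sinθ − a·ω_rod·sinφ = -22.574 m/s;  V_Py = rω cosθ + a·ω_rod·cosφ = -2.4294 m/s.
|V_P| = √(V_Px² + V_Py²) = 22.705 m/s.

22.7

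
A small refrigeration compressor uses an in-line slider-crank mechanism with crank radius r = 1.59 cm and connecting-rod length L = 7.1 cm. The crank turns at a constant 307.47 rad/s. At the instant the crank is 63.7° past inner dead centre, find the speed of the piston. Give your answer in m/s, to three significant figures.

4.83

ω = 307.5 rad/s
For an in-line slider-crank, x = r cosθ + √(L² − r² sin²θ), so v = −rω sinθ·[1 + r cosθ/√(L² − r² sin²θ)].
With r = 0.0159 m, L = 0.071 m, θ = 63.7°: √(L² − r² sin²θ) = 0.069554 m.
v = −0.0159·307.5·0.89649·[1 + 0.0159·0.44307/0.069554] = -4.8266 m/s.
|v| = 4.8266 m/s.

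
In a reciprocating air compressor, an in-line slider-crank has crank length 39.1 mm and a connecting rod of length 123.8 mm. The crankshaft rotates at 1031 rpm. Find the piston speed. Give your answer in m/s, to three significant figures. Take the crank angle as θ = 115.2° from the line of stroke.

ω = 2π·1031/60 = 108 rad/s
For an in-line slider-crank, x = r cosθ + √(L² − r² sin²θ), so v = −rω sinθ·[1 + r cosθ/√(L² − r² sin²θ)].
With r = 0.0391 m, L = 0.1238 m, θ = 115.2°: √(L² − r² sin²θ) = 0.11864 m.
v = −0.0391·108·0.90483·[1 + 0.0391·-0.42578/0.11864] = -3.2837 m/s.
|v| = 3.2837 m/s.

3.28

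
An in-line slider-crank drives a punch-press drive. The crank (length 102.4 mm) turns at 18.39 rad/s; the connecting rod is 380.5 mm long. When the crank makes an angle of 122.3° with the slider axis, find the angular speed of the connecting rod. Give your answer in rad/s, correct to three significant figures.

2.72

ω = 18.39 rad/s
The rod makes angle φ with the slider axis where L sinφ = r sinθ; differentiating, L cosφ·φ̇ = r ω cosθ.
L cosφ = √(L² − r² sin²θ) = 0.37052 m.
|ω_rod| = r ω |cosθ| / √(L² − r² sin²θ) = 0.1024·18.39·0.53435/0.37052 = 2.7158 rad/s.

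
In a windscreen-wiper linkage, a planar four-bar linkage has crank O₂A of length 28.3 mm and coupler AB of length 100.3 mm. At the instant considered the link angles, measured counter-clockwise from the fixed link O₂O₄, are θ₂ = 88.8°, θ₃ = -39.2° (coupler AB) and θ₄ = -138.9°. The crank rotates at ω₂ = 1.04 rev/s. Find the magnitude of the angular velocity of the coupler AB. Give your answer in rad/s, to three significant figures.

1.38

ω₂ = 6.535 rad/s (from 1.04 rev/s).
Differentiating the loop-closure r₂e^{iθ₂}+r₃e^{iθ₃}=r₁+r₄e^{iθ₄} gives r₂ω₂e^{iθ₂}+r₃ω₃e^{iθ₃}=r₄ω₄e^{iθ₄}.
Eliminating the other unknown: ω₃ = r₂ω₂ sin(θ₄−θ₂) / [r₃ sin(θ₃−θ₄)].
Numerator sine = +0.73963; denominator sine = +0.98570.
Result = 0.0283·6.535·(+0.73963) / (0.1003·(+0.98570)) = +1.3835 rad/s; magnitude 1.3835 rad/s.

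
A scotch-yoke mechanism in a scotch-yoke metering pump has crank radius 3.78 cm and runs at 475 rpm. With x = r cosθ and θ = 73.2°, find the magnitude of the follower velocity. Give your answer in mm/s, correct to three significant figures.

1800

ω = 49.74 rad/s (from 475 rpm).
x = r cosθ ⇒ ẋ = −rω sinθ.
|v| = rω|sinθ| = 0.0378·49.74·|sin 73.2°| = 1.8 m/s = 1800 mm/s.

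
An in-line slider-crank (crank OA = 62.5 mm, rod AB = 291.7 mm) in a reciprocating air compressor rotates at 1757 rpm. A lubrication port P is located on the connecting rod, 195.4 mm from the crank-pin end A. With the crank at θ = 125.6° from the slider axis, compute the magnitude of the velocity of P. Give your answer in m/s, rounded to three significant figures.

ω = 184 rad/s.  Crank-pin speed |V_A| = rω = 11.5 m/s, perpendicular to OA.
Rod angle: sinφ = −(r/L) sinθ ⇒ φ = -10.033°; ω_rod = −rω cosθ/√(L²−r²sin²θ) = +23.305 rad/s.
V_P = V_A + ω_rod × AP, with AP = 0.1954 m along the rod.
Components: V_Px = −rω sinθ − a·ω_rod·sinφ = -8.5569 m/s;  V_Py = rω cosθ + a·ω_rod·cosφ = -2.21 m/s.
|V_P| = √(V_Px² + V_Py²) = 8.8377 m/s.

8.84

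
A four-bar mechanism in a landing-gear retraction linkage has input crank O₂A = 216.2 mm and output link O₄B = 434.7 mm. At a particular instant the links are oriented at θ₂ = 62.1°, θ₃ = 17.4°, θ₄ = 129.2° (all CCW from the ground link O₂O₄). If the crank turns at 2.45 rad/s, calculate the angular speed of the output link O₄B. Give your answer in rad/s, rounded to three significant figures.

0.923

ω₂ = 2.45 rad/s
Differentiating the loop-closure r₂e^{iθ₂}+r₃e^{iθ₃}=r₁+r₄e^{iθ₄} gives r₂ω₂e^{iθ₂}+r₃ω₃e^{iθ₃}=r₄ω₄e^{iθ₄}.
Eliminating the other unknown: ω₄ = r₂ω₂ sin(θ₂−θ₃) / [r₄ sin(θ₄−θ₃)].
Numerator sine = +0.70339; denominator sine = +0.92849.
Result = 0.2162·2.45·(+0.70339) / (0.4347·(+0.92849)) = +0.92312 rad/s; magnitude 0.92312 rad/s.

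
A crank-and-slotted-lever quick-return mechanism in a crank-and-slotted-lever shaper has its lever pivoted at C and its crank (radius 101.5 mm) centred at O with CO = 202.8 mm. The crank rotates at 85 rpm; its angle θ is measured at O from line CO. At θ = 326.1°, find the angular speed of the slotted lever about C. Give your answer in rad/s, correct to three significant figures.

2.85

ω = 8.901 rad/s (from 85 rpm).
Crank pin A relative to C: A = (d + r cosθ, r sinθ); lever angle φ = atan2(r sinθ, d + r cosθ).
Differentiating tanφ: φ̇ = rω(d cosθ + r)/(d² + r² + 2dr cosθ).
d² + r² + 2dr cosθ = |CA|² = 0.0856004 m²;  d cosθ + r = +0.26983 m.
|ω_lever| = |0.1015·8.901·+0.26983| / 0.0856004 = 2.8479 rad/s.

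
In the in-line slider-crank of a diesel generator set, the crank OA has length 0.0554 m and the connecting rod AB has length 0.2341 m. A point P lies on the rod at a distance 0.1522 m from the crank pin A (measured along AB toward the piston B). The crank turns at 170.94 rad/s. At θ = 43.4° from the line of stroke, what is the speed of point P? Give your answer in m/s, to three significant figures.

7.63

ω = 170.9 rad/s.  Crank-pin speed |V_A| = rω = 9.4701 m/s, perpendicular to OA.
Rod angle: sinφ = −(r/L) sinθ ⇒ φ = -9.358°; ω_rod = −rω cosθ/√(L²−r²sin²θ) = -29.789 rad/s.
V_P = V_A + ω_rod × AP, with AP = 0.1522 m along the rod.
Components: V_Px = −rω sinθ − a·ω_rod·sinφ = -7.244 m/s;  V_Py = rω cosθ + a·ω_rod·cosφ = +2.4072 m/s.
|V_P| = √(V_Px² + V_Py²) = 7.6335 m/s.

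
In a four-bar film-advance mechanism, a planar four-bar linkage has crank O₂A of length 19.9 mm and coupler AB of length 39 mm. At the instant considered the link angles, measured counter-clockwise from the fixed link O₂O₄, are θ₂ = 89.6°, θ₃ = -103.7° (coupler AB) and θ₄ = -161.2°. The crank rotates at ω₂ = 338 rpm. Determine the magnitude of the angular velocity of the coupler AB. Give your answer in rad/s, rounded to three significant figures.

ω₂ = 35.4 rad/s (from 338 rpm).
Differentiating the loop-closure r₂e^{iθ₂}+r₃e^{iθ₃}=r₁+r₄e^{iθ₄} gives r₂ω₂e^{iθ₂}+r₃ω₃e^{iθ₃}=r₄ω₄e^{iθ₄}.
Eliminating the other unknown: ω₃ = r₂ω₂ sin(θ₄−θ₂) / [r₃ sin(θ₃−θ₄)].
Numerator sine = +0.94438; denominator sine = +0.84339.
Result = 0.0199·35.4·(+0.94438) / (0.039·(+0.84339)) = +20.223 rad/s; magnitude 20.223 rad/s.

20.2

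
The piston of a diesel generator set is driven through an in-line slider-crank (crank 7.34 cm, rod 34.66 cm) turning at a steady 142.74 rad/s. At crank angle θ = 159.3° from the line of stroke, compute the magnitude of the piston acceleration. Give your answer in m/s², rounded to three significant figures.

1160

ω = 142.7 rad/s
x(θ) = r cosθ + √(L² − r² sin²θ); with ω constant, a = ω²·d²x/dθ².
d²x/dθ² = −r cosθ − r²(cos2θ)/√u − r⁴ sin²2θ/(4u^{3/2}),  u = L² − r² sin²θ = 0.119458 m².
Substituting r = 0.0734 m, L = 0.3466 m, θ = 159.3°: d²x/dθ² = +0.056892 m.
a = ω²·d²x/dθ² = (142.7)²·(+0.056892) = +1159.2 m/s²;  |a| = 1159.2 m/s².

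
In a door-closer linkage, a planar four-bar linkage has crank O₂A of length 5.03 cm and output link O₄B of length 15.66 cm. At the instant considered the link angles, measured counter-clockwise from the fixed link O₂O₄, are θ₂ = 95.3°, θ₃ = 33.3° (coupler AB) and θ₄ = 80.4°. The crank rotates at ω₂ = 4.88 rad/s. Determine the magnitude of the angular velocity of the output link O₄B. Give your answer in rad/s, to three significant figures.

ω₂ = 4.88 rad/s
Differentiating the loop-closure r₂e^{iθ₂}+r₃e^{iθ₃}=r₁+r₄e^{iθ₄} gives r₂ω₂e^{iθ₂}+r₃ω₃e^{iθ₃}=r₄ω₄e^{iθ₄}.
Eliminating the other unknown: ω₄ = r₂ω₂ sin(θ₂−θ₃) / [r₄ sin(θ₄−θ₃)].
Numerator sine = +0.88295; denominator sine = +0.73254.
Result = 0.0503·4.88·(+0.88295) / (0.1566·(+0.73254)) = +1.8893 rad/s; magnitude 1.8893 rad/s.

1.89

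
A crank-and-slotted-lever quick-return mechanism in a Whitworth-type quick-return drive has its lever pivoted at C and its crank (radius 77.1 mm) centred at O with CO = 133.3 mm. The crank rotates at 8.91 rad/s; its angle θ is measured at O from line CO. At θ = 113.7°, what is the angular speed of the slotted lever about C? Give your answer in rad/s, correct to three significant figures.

1.05

ω = 8.91 rad/s
Crank pin A relative to C: A = (d + r cosθ, r sinθ); lever angle φ = atan2(r sinθ, d + r cosθ).
Differentiating tanφ: φ̇ = rω(d cosθ + r)/(d² + r² + 2dr cosθ).
d² + r² + 2dr cosθ = |CA|² = 0.0154513 m²;  d cosθ + r = +0.02352 m.
|ω_lever| = |0.0771·8.91·+0.02352| / 0.0154513 = 1.0457 rad/s.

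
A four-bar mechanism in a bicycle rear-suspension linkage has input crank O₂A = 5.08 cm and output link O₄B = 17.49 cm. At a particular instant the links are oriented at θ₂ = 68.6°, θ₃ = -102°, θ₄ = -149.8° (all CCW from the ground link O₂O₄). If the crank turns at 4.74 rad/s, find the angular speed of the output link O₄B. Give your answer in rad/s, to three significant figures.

0.304

ω₂ = 4.74 rad/s
Differentiating the loop-closure r₂e^{iθ₂}+r₃e^{iθ₃}=r₁+r₄e^{iθ₄} gives r₂ω₂e^{iθ₂}+r₃ω₃e^{iθ₃}=r₄ω₄e^{iθ₄}.
Eliminating the other unknown: ω₄ = r₂ω₂ sin(θ₂−θ₃) / [r₄ sin(θ₄−θ₃)].
Numerator sine = +0.16333; denominator sine = -0.74080.
Result = 0.0508·4.74·(+0.16333) / (0.1749·(-0.74080)) = -0.30353 rad/s; magnitude 0.30353 rad/s.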